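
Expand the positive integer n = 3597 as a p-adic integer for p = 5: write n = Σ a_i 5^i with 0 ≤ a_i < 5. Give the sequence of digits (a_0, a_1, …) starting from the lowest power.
(a_0, a_1, …) = (2, 4, 3, 3, 0, 1)

Repeated division by 5 gives the digits low-to-high: 3597 = 2 + 4·5^1 + 3·5^2 + 3·5^3 + 1·5^5. Digit sequence: (2, 4, 3, 3, 0, 1).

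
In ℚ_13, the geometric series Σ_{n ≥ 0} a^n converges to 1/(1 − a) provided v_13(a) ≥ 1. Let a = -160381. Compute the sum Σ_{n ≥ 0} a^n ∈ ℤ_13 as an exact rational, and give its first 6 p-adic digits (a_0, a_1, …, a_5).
Σ a^n = 1/(1 − a) = 1/160382;  first 6 digits = (1, 0, 0, 5, 7, 12)

v_13(a) = 3 ≥ 1, so the series converges in ℤ_13 to 1/(1 − a) = 1/(1 − (-160381)) = 1/160382. Expand this rational in ℤ_13: compute digits iteratively via d_i = x_i mod 13, x_{i+1} = (x_i − d_i)/13. The first 6 digits are (1, 0, 0, 5, 7, 12).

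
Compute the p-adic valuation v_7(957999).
v_7(957999) = 5

v_7(n) is the largest exponent k such that 7^k divides n. Factor out: 957999 = 7^5 · 57. (Sign doesn't affect v_p.) So v_7(957999) = 5.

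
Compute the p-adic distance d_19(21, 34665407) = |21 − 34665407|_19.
d_19(21, 34665407) = 1/2476099

Step 1 — x − y = 21 − 34665407 = -34665386. Step 2 — v_19(-34665386) = 5 (factor: -34665386 = −(19^5 · 14); the sign does not affect v_p). Step 3 — |x − y|_19 = 19^{-5} = 1/2476099.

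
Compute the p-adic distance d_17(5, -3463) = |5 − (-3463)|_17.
d_17(5, -3463) = 1/289

Step 1 — x − y = 5 − (-3463) = 3468. Step 2 — v_17(3468) = 2 (factor: 3468 = (17^2 · 12); the sign does not affect v_p). Step 3 — |x − y|_17 = 17^{-2} = 1/289.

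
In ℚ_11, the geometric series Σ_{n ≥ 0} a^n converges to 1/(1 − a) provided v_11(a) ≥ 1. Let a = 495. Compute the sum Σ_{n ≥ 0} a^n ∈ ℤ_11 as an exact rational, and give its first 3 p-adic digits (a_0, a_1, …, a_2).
Σ a^n = 1/(1 − a) = -1/494;  first 3 digits = (1, 1, 5)

v_11(a) = 1 ≥ 1, so the series converges in ℤ_11 to 1/(1 − a) = 1/(1 − 495) = -1/494. Expand this rational in ℤ_11: compute digits iteratively via d_i = x_i mod 11, x_{i+1} = (x_i − d_i)/11. The first 3 digits are (1, 1, 5).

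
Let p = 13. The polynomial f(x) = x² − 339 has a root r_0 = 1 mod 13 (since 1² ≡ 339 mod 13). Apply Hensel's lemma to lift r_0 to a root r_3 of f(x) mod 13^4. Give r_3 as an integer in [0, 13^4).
r_3 = 170 (mod 28561)

Hensel's recurrence: r_{i+1} = r_i − f(r_i)·(f′(r_i))^{-1} mod 13^{i+2}, with f′(x) = 2x. Iterate:
  r_0 = 1 (mod 13)
  r_1 = 1 (mod 169)
  r_2 = 170 (mod 2197)
  r_3 = 170 (mod 28561)
Final: r_3 = 170, and one checks f(r_3) ≡ 0 mod 13^4.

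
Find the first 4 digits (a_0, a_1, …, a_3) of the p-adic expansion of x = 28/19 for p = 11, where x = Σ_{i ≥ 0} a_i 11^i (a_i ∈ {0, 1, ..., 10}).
(a_0, …, a_3) = (9, 8, 5, 7)

v_11(28/19) = 0 (numerator and denominator both coprime to 11), so x ∈ ℤ_11^×. Compute digits iteratively via a_i = x_i mod 11, x_{i+1} = (x_i − a_i)/11, with x_0 = x:
  x_0 = 28/19;  a_0 = 9;  x_1 = (x_0 − 9)/11 = -13/19
  x_1 = -13/19;  a_1 = 8;  x_2 = (x_1 − 8)/11 = -15/19
  x_2 = -15/19;  a_2 = 5;  x_3 = (x_2 − 5)/11 = -10/19
  x_3 = -10/19;  a_3 = 7;  x_4 = (x_3 − 7)/11 = -13/19
Digits: (9, 8, 5, 7).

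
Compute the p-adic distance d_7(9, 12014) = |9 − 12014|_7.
d_7(9, 12014) = 1/2401

Step 1 — x − y = 9 − 12014 = -12005. Step 2 — v_7(-12005) = 4 (factor: -12005 = −(7^4 · 5); the sign does not affect v_p). Step 3 — |x − y|_7 = 7^{-4} = 1/2401.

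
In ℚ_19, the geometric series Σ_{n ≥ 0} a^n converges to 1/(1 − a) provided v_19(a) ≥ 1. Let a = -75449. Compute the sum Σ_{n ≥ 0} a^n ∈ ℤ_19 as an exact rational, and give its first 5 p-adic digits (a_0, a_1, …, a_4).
Σ a^n = 1/(1 − a) = 1/75450;  first 5 digits = (1, 0, 0, 8, 18)

v_19(a) = 3 ≥ 1, so the series converges in ℤ_19 to 1/(1 − a) = 1/(1 − (-75449)) = 1/75450. Expand this rational in ℤ_19: compute digits iteratively via d_i = x_i mod 19, x_{i+1} = (x_i − d_i)/19. The first 5 digits are (1, 0, 0, 8, 18).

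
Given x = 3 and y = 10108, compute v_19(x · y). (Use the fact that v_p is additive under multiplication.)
v_19(30324) = 2

v_p(x) = 0 (factor: 3 = 19^0 · 3); v_p(y) = 2 (factor: 10108 = 19^2 · 28). Additivity: v_p(xy) = v_p(x) + v_p(y) = 0 + 2 = 2. (Direct check: xy = 30324 = 19^2 · (84).)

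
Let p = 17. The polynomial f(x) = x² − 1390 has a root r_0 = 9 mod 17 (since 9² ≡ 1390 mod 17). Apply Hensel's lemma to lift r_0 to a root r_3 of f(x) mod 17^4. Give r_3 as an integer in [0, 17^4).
r_3 = 68655 (mod 83521)

Hensel's recurrence: r_{i+1} = r_i − f(r_i)·(f′(r_i))^{-1} mod 17^{i+2}, with f′(x) = 2x. Iterate:
  r_0 = 9 (mod 17)
  r_1 = 162 (mod 289)
  r_2 = 4786 (mod 4913)
  r_3 = 68655 (mod 83521)
Final: r_3 = 68655, and one checks f(r_3) ≡ 0 mod 17^4.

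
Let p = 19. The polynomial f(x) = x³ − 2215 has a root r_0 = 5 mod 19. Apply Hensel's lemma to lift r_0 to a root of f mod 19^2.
r_1 = 81 (mod 361)

Hensel: r_{i+1} = r_i − f(r_i)/f′(r_i) mod 19^{i+2}, where f′(x) = 3x². Iterate:
  r_0 = 5 (mod 19)
  r_1 = 81 (mod 361)
Final: r = 81 with f(r) ≡ 0 mod 19^2.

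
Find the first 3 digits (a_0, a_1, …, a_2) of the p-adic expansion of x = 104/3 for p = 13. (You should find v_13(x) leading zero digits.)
(a_0, …, a_2) = (0, 7, 4)

v_13(104/3) = 1, so a_0 = ... = a_0 = 0. Factor out: x = 13^1 · u with u = 8/3 a unit in ℤ_13. Expand u iteratively via a_{v+i} = u_i mod 13, u_{i+1} = (u_i − a_{v+i})/13:
  u_0 = 8/3;  a_1 = 7;  u_1 = (u_0 − 7)/13 = -1/3
  u_1 = -1/3;  a_2 = 4;  u_2 = (u_1 − 4)/13 = -1/3
Digits: (0, 7, 4).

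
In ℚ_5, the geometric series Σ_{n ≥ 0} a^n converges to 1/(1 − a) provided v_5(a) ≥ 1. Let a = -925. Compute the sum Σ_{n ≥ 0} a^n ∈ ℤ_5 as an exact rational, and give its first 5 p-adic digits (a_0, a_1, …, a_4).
Σ a^n = 1/(1 − a) = 1/926;  first 5 digits = (1, 0, 3, 2, 2)

v_5(a) = 2 ≥ 1, so the series converges in ℤ_5 to 1/(1 − a) = 1/(1 − (-925)) = 1/926. Expand this rational in ℤ_5: compute digits iteratively via d_i = x_i mod 5, x_{i+1} = (x_i − d_i)/5. The first 5 digits are (1, 0, 3, 2, 2).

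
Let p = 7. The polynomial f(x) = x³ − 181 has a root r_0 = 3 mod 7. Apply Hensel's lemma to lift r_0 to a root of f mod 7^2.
r_1 = 45 (mod 49)

Hensel: r_{i+1} = r_i − f(r_i)/f′(r_i) mod 7^{i+2}, where f′(x) = 3x². Iterate:
  r_0 = 3 (mod 7)
  r_1 = 45 (mod 49)
Final: r = 45 with f(r) ≡ 0 mod 7^2.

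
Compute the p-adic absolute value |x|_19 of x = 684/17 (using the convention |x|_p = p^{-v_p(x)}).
|684/17|_19 = 1/19

Step 1 — compute v_19(x) by factoring powers of 19 out of the numerator and denominator: v_19(684/17) = 1. Step 2 — apply |x|_p = p^{-v_p(x)} = 19^{-1} = 1/19.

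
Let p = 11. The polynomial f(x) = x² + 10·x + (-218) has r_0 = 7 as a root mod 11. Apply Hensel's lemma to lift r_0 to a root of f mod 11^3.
r_2 = 117 (mod 1331)

Hensel: r_{i+1} = r_i − f(r_i)·(f′(r_i))^{-1} mod 11^{i+2}, f′(x) = 2x + 10. Iterate:
  r_0 = 7 (mod 11)
  r_1 = 117 (mod 121)
  r_2 = 117 (mod 1331)
Final: r = 117 satisfies f(r) ≡ 0 mod 11^3.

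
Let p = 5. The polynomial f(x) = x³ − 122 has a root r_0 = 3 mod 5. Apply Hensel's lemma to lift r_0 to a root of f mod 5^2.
r_1 = 13 (mod 25)

Hensel: r_{i+1} = r_i − f(r_i)/f′(r_i) mod 5^{i+2}, where f′(x) = 3x². Iterate:
  r_0 = 3 (mod 5)
  r_1 = 13 (mod 25)
Final: r = 13 with f(r) ≡ 0 mod 5^2.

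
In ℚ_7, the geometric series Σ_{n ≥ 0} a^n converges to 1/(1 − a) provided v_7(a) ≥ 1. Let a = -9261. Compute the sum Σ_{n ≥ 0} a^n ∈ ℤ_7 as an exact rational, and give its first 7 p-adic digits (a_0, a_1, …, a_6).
Σ a^n = 1/(1 − a) = 1/9262;  first 7 digits = (1, 0, 0, 1, 3, 6, 0)

v_7(a) = 3 ≥ 1, so the series converges in ℤ_7 to 1/(1 − a) = 1/(1 − (-9261)) = 1/9262. Expand this rational in ℤ_7: compute digits iteratively via d_i = x_i mod 7, x_{i+1} = (x_i − d_i)/7. The first 7 digits are (1, 0, 0, 1, 3, 6, 0).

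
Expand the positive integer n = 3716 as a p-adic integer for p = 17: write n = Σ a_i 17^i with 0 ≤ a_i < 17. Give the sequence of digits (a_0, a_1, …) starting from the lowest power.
(a_0, a_1, …) = (10, 14, 12)

Repeated division by 17 gives the digits low-to-high: 3716 = 10 + 14·17^1 + 12·17^2. Digit sequence: (10, 14, 12).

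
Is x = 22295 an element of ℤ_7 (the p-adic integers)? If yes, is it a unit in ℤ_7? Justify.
x ∈ ℤ_7 but not a unit; v_7(x) = 3 > 0

ℤ_7 = {x ∈ ℚ_7 : v_7(x) ≥ 0} and ℤ_7^× = {x ∈ ℤ_7 : v_7(x) = 0}. Here v_7(22295) = v_7(num) − v_7(den) = 3; compare against these criteria.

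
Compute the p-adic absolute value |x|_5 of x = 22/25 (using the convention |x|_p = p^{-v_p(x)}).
|22/25|_5 = 25

Step 1 — compute v_5(x) by factoring powers of 5 out of the numerator and denominator: v_5(22/25) = -2. Step 2 — apply |x|_p = p^{-v_p(x)} = 5^{2} = 25.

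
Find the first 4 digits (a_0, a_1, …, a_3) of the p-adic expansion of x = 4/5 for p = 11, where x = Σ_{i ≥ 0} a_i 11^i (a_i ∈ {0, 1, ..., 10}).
(a_0, …, a_3) = (3, 2, 2, 2)

v_11(4/5) = 0 (numerator and denominator both coprime to 11), so x ∈ ℤ_11^×. Compute digits iteratively via a_i = x_i mod 11, x_{i+1} = (x_i − a_i)/11, with x_0 = x:
  x_0 = 4/5;  a_0 = 3;  x_1 = (x_0 − 3)/11 = -1/5
  x_1 = -1/5;  a_1 = 2;  x_2 = (x_1 − 2)/11 = -1/5
  x_2 = -1/5;  a_2 = 2;  x_3 = (x_2 − 2)/11 = -1/5
  x_3 = -1/5;  a_3 = 2;  x_4 = (x_3 − 2)/11 = -1/5
Digits: (3, 2, 2, 2).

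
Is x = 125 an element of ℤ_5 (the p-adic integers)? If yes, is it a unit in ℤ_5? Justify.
x ∈ ℤ_5 but not a unit; v_5(x) = 3 > 0

ℤ_5 = {x ∈ ℚ_5 : v_5(x) ≥ 0} and ℤ_5^× = {x ∈ ℤ_5 : v_5(x) = 0}. Here v_5(125) = v_5(num) − v_5(den) = 3; compare against these criteria.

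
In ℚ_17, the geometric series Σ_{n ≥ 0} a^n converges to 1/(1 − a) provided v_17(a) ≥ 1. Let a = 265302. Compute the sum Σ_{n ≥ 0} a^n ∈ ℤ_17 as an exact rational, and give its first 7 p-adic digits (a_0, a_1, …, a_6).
Σ a^n = 1/(1 − a) = -1/265301;  first 7 digits = (1, 0, 0, 3, 3, 0, 9)

v_17(a) = 3 ≥ 1, so the series converges in ℤ_17 to 1/(1 − a) = 1/(1 − 265302) = -1/265301. Expand this rational in ℤ_17: compute digits iteratively via d_i = x_i mod 17, x_{i+1} = (x_i − d_i)/17. The first 7 digits are (1, 0, 0, 3, 3, 0, 9).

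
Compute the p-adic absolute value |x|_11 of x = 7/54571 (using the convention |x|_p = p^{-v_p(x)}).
|7/54571|_11 = 1331

Step 1 — compute v_11(x) by factoring powers of 11 out of the numerator and denominator: v_11(7/54571) = -3. Step 2 — apply |x|_p = p^{-v_p(x)} = 11^{3} = 1331.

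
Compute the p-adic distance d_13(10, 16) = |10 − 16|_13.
d_13(10, 16) = 1

Step 1 — x − y = 10 − 16 = -6. Step 2 — v_13(-6) = 0 (factor: -6 = −(13^0 · 6); the sign does not affect v_p). Step 3 — |x − y|_13 = 13^{0} = 1.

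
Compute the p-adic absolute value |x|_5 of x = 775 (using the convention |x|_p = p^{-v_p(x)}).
|775|_5 = 1/25

Step 1 — compute v_5(x) by factoring powers of 5 out of the numerator and denominator: v_5(775) = 2. Step 2 — apply |x|_p = p^{-v_p(x)} = 5^{-2} = 1/25.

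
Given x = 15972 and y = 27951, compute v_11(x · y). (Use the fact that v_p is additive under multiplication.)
v_11(446433372) = 6

v_p(x) = 3 (factor: 15972 = 11^3 · 12); v_p(y) = 3 (factor: 27951 = 11^3 · 21). Additivity: v_p(xy) = v_p(x) + v_p(y) = 3 + 3 = 6. (Direct check: xy = 446433372 = 11^6 · (252).)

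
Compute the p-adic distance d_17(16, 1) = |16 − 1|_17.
d_17(16, 1) = 1

Step 1 — x − y = 16 − 1 = 15. Step 2 — v_17(15) = 0 (factor: 15 = (17^0 · 15); the sign does not affect v_p). Step 3 — |x − y|_17 = 17^{0} = 1.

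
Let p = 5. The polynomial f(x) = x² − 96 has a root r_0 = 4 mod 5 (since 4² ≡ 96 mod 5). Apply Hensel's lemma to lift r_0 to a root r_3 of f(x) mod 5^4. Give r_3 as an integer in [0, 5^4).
r_3 = 189 (mod 625)

Hensel's recurrence: r_{i+1} = r_i − f(r_i)·(f′(r_i))^{-1} mod 5^{i+2}, with f′(x) = 2x. Iterate:
  r_0 = 4 (mod 5)
  r_1 = 14 (mod 25)
  r_2 = 64 (mod 125)
  r_3 = 189 (mod 625)
Final: r_3 = 189, and one checks f(r_3) ≡ 0 mod 5^4.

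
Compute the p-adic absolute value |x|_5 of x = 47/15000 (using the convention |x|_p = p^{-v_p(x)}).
|47/15000|_5 = 625

Step 1 — compute v_5(x) by factoring powers of 5 out of the numerator and denominator: v_5(47/15000) = -4. Step 2 — apply |x|_p = p^{-v_p(x)} = 5^{4} = 625.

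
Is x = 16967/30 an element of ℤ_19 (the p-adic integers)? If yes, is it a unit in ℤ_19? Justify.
x ∈ ℤ_19 but not a unit; v_19(x) = 2 > 0

ℤ_19 = {x ∈ ℚ_19 : v_19(x) ≥ 0} and ℤ_19^× = {x ∈ ℤ_19 : v_19(x) = 0}. Here v_19(16967/30) = v_19(num) − v_19(den) = 2; compare against these criteria.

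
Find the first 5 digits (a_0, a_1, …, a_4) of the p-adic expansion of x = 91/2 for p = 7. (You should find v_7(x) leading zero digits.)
(a_0, …, a_4) = (0, 3, 4, 3, 3)

v_7(91/2) = 1, so a_0 = ... = a_0 = 0. Factor out: x = 7^1 · u with u = 13/2 a unit in ℤ_7. Expand u iteratively via a_{v+i} = u_i mod 7, u_{i+1} = (u_i − a_{v+i})/7:
  u_0 = 13/2;  a_1 = 3;  u_1 = (u_0 − 3)/7 = 1/2
  u_1 = 1/2;  a_2 = 4;  u_2 = (u_1 − 4)/7 = -1/2
  u_2 = -1/2;  a_3 = 3;  u_3 = (u_2 − 3)/7 = -1/2
  u_3 = -1/2;  a_4 = 3;  u_4 = (u_3 − 3)/7 = -1/2
Digits: (0, 3, 4, 3, 3).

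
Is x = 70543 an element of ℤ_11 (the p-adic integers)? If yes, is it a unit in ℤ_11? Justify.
x ∈ ℤ_11 but not a unit; v_11(x) = 3 > 0

ℤ_11 = {x ∈ ℚ_11 : v_11(x) ≥ 0} and ℤ_11^× = {x ∈ ℤ_11 : v_11(x) = 0}. Here v_11(70543) = v_11(num) − v_11(den) = 3; compare against these criteria.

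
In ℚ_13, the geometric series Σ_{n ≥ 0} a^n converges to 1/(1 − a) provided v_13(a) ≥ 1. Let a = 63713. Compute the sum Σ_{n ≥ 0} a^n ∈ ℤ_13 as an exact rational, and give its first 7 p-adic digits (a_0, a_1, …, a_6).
Σ a^n = 1/(1 − a) = -1/63712;  first 7 digits = (1, 0, 0, 3, 2, 0, 9)

v_13(a) = 3 ≥ 1, so the series converges in ℤ_13 to 1/(1 − a) = 1/(1 − 63713) = -1/63712. Expand this rational in ℤ_13: compute digits iteratively via d_i = x_i mod 13, x_{i+1} = (x_i − d_i)/13. The first 7 digits are (1, 0, 0, 3, 2, 0, 9).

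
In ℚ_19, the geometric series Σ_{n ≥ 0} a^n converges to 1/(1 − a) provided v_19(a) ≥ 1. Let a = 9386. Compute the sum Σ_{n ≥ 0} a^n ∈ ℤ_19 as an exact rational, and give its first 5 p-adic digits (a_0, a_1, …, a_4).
Σ a^n = 1/(1 − a) = -1/9385;  first 5 digits = (1, 0, 7, 1, 11)

v_19(a) = 2 ≥ 1, so the series converges in ℤ_19 to 1/(1 − a) = 1/(1 − 9386) = -1/9385. Expand this rational in ℤ_19: compute digits iteratively via d_i = x_i mod 19, x_{i+1} = (x_i − d_i)/19. The first 5 digits are (1, 0, 7, 1, 11).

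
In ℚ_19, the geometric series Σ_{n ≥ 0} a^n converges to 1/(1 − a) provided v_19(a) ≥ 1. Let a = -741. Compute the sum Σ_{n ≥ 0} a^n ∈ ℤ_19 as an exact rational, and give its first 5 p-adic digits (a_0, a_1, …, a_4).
Σ a^n = 1/(1 − a) = 1/742;  first 5 digits = (1, 18, 17, 2, 18)

v_19(a) = 1 ≥ 1, so the series converges in ℤ_19 to 1/(1 − a) = 1/(1 − (-741)) = 1/742. Expand this rational in ℤ_19: compute digits iteratively via d_i = x_i mod 19, x_{i+1} = (x_i − d_i)/19. The first 5 digits are (1, 18, 17, 2, 18).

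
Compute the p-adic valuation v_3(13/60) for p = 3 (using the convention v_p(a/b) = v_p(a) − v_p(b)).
v_3(13/60) = -1

Factor powers of 3 from the numerator and denominator of the reduced fraction: 13 = 3^0 · 13 and 60 = 3^1 · 20. Apply v_p(a/b) = v_p(a) − v_p(b): v_3(13/60) = 0 − 1 = -1.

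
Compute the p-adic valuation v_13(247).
v_13(247) = 1

v_13(n) is the largest exponent k such that 13^k divides n. Factor out: 247 = 13^1 · 19. (Sign doesn't affect v_p.) So v_13(247) = 1.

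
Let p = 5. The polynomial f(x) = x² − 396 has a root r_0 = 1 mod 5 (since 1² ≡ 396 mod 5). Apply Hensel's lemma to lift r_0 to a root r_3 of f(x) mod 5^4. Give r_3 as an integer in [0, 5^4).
r_3 = 336 (mod 625)

Hensel's recurrence: r_{i+1} = r_i − f(r_i)·(f′(r_i))^{-1} mod 5^{i+2}, with f′(x) = 2x. Iterate:
  r_0 = 1 (mod 5)
  r_1 = 11 (mod 25)
  r_2 = 86 (mod 125)
  r_3 = 336 (mod 625)
Final: r_3 = 336, and one checks f(r_3) ≡ 0 mod 5^4.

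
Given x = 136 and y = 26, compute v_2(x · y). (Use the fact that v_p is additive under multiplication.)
v_2(3536) = 4

v_p(x) = 3 (factor: 136 = 2^3 · 17); v_p(y) = 1 (factor: 26 = 2^1 · 13). Additivity: v_p(xy) = v_p(x) + v_p(y) = 3 + 1 = 4. (Direct check: xy = 3536 = 2^4 · (221).)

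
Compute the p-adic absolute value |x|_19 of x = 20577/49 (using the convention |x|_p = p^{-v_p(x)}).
|20577/49|_19 = 1/6859

Step 1 — compute v_19(x) by factoring powers of 19 out of the numerator and denominator: v_19(20577/49) = 3. Step 2 — apply |x|_p = p^{-v_p(x)} = 19^{-3} = 1/6859.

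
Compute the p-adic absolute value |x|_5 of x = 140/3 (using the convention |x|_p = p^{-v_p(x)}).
|140/3|_5 = 1/5

Step 1 — compute v_5(x) by factoring powers of 5 out of the numerator and denominator: v_5(140/3) = 1. Step 2 — apply |x|_p = p^{-v_p(x)} = 5^{-1} = 1/5.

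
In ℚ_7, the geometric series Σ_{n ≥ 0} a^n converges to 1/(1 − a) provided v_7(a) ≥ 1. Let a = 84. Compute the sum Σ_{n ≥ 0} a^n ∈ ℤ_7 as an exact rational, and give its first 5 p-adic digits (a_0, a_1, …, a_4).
Σ a^n = 1/(1 − a) = -1/83;  first 5 digits = (1, 5, 5, 5, 6)

v_7(a) = 1 ≥ 1, so the series converges in ℤ_7 to 1/(1 − a) = 1/(1 − 84) = -1/83. Expand this rational in ℤ_7: compute digits iteratively via d_i = x_i mod 7, x_{i+1} = (x_i − d_i)/7. The first 5 digits are (1, 5, 5, 5, 6).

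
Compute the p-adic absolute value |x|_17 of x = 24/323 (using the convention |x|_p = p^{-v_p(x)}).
|24/323|_17 = 17

Step 1 — compute v_17(x) by factoring powers of 17 out of the numerator and denominator: v_17(24/323) = -1. Step 2 — apply |x|_p = p^{-v_p(x)} = 17^{1} = 17.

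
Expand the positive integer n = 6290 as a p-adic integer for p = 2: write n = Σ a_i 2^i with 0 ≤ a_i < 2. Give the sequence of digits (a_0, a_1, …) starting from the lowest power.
(a_0, a_1, …) = (0, 1, 0, 0, 1, 0, 0, 1, 0, 0, 0, 1, 1)

Repeated division by 2 gives the digits low-to-high: 6290 = 1·2^1 + 1·2^4 + 1·2^7 + 1·2^11 + 1·2^12. Digit sequence: (0, 1, 0, 0, 1, 0, 0, 1, 0, 0, 0, 1, 1).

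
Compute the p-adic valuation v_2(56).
v_2(56) = 3

v_2(n) is the largest exponent k such that 2^k divides n. Factor out: 56 = 2^3 · 7. (Sign doesn't affect v_p.) So v_2(56) = 3.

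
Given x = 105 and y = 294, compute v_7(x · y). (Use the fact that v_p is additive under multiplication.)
v_7(30870) = 3

v_p(x) = 1 (factor: 105 = 7^1 · 15); v_p(y) = 2 (factor: 294 = 7^2 · 6). Additivity: v_p(xy) = v_p(x) + v_p(y) = 1 + 2 = 3. (Direct check: xy = 30870 = 7^3 · (90).)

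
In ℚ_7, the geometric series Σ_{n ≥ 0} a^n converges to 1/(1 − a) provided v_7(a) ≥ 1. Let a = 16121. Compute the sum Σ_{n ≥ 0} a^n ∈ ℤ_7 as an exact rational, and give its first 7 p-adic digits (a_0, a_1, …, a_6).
Σ a^n = 1/(1 − a) = -1/16120;  first 7 digits = (1, 0, 0, 5, 6, 0, 4)

v_7(a) = 3 ≥ 1, so the series converges in ℤ_7 to 1/(1 − a) = 1/(1 − 16121) = -1/16120. Expand this rational in ℤ_7: compute digits iteratively via d_i = x_i mod 7, x_{i+1} = (x_i − d_i)/7. The first 7 digits are (1, 0, 0, 5, 6, 0, 4).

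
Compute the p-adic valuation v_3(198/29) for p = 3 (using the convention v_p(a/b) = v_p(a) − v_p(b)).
v_3(198/29) = 2

Factor powers of 3 from the numerator and denominator of the reduced fraction: 198 = 3^2 · 22 and 29 = 3^0 · 29. Apply v_p(a/b) = v_p(a) − v_p(b): v_3(198/29) = 2 − 0 = 2.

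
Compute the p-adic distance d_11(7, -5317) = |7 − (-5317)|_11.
d_11(7, -5317) = 1/1331

Step 1 — x − y = 7 − (-5317) = 5324. Step 2 — v_11(5324) = 3 (factor: 5324 = (11^3 · 4); the sign does not affect v_p). Step 3 — |x − y|_11 = 11^{-3} = 1/1331.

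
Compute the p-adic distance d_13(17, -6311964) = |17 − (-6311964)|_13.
d_13(17, -6311964) = 1/371293

Step 1 — x − y = 17 − (-6311964) = 6311981. Step 2 — v_13(6311981) = 5 (factor: 6311981 = (13^5 · 17); the sign does not affect v_p). Step 3 — |x − y|_13 = 13^{-5} = 1/371293.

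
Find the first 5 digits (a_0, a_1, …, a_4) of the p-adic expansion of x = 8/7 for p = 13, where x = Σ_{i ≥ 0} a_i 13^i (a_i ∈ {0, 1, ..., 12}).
(a_0, …, a_4) = (3, 11, 1, 11, 1)

v_13(8/7) = 0 (numerator and denominator both coprime to 13), so x ∈ ℤ_13^×. Compute digits iteratively via a_i = x_i mod 13, x_{i+1} = (x_i − a_i)/13, with x_0 = x:
  x_0 = 8/7;  a_0 = 3;  x_1 = (x_0 − 3)/13 = -1/7
  x_1 = -1/7;  a_1 = 11;  x_2 = (x_1 − 11)/13 = -6/7
  x_2 = -6/7;  a_2 = 1;  x_3 = (x_2 − 1)/13 = -1/7
  x_3 = -1/7;  a_3 = 11;  x_4 = (x_3 − 11)/13 = -6/7
  x_4 = -6/7;  a_4 = 1;  x_5 = (x_4 − 1)/13 = -1/7
Digits: (3, 11, 1, 11, 1).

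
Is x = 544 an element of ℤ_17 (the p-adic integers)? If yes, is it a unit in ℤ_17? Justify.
x ∈ ℤ_17 but not a unit; v_17(x) = 1 > 0

ℤ_17 = {x ∈ ℚ_17 : v_17(x) ≥ 0} and ℤ_17^× = {x ∈ ℤ_17 : v_17(x) = 0}. Here v_17(544) = v_17(num) − v_17(den) = 1; compare against these criteria.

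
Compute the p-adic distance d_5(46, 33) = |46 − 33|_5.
d_5(46, 33) = 1

Step 1 — x − y = 46 − 33 = 13. Step 2 — v_5(13) = 0 (factor: 13 = (5^0 · 13); the sign does not affect v_p). Step 3 — |x − y|_5 = 5^{0} = 1.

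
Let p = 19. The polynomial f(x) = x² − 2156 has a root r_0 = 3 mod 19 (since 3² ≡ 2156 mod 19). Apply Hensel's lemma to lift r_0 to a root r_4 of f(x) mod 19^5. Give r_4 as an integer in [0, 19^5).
r_4 = 916639 (mod 2476099)

Hensel's recurrence: r_{i+1} = r_i − f(r_i)·(f′(r_i))^{-1} mod 19^{i+2}, with f′(x) = 2x. Iterate:
  r_0 = 3 (mod 19)
  r_1 = 60 (mod 361)
  r_2 = 4392 (mod 6859)
  r_3 = 4392 (mod 130321)
  r_4 = 916639 (mod 2476099)
Final: r_4 = 916639, and one checks f(r_4) ≡ 0 mod 19^5.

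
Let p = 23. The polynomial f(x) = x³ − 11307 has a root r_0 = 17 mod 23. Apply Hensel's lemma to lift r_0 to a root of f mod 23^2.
r_1 = 86 (mod 529)

Hensel: r_{i+1} = r_i − f(r_i)/f′(r_i) mod 23^{i+2}, where f′(x) = 3x². Iterate:
  r_0 = 17 (mod 23)
  r_1 = 86 (mod 529)
Final: r = 86 with f(r) ≡ 0 mod 23^2.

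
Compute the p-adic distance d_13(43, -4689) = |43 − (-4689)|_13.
d_13(43, -4689) = 1/169

Step 1 — x − y = 43 − (-4689) = 4732. Step 2 — v_13(4732) = 2 (factor: 4732 = (13^2 · 28); the sign does not affect v_p). Step 3 — |x − y|_13 = 13^{-2} = 1/169.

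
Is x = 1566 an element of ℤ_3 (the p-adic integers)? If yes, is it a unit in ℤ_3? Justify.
x ∈ ℤ_3 but not a unit; v_3(x) = 3 > 0

ℤ_3 = {x ∈ ℚ_3 : v_3(x) ≥ 0} and ℤ_3^× = {x ∈ ℤ_3 : v_3(x) = 0}. Here v_3(1566) = v_3(num) − v_3(den) = 3; compare against these criteria.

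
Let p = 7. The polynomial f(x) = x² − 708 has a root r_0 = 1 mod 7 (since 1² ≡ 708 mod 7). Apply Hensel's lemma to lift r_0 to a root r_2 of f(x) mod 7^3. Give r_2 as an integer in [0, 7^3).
r_2 = 85 (mod 343)

Hensel's recurrence: r_{i+1} = r_i − f(r_i)·(f′(r_i))^{-1} mod 7^{i+2}, with f′(x) = 2x. Iterate:
  r_0 = 1 (mod 7)
  r_1 = 36 (mod 49)
  r_2 = 85 (mod 343)
Final: r_2 = 85, and one checks f(r_2) ≡ 0 mod 7^3.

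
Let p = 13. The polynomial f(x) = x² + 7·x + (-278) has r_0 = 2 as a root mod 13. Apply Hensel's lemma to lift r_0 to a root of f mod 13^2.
r_1 = 41 (mod 169)

Hensel: r_{i+1} = r_i − f(r_i)·(f′(r_i))^{-1} mod 13^{i+2}, f′(x) = 2x + 7. Iterate:
  r_0 = 2 (mod 13)
  r_1 = 41 (mod 169)
Final: r = 41 satisfies f(r) ≡ 0 mod 13^2.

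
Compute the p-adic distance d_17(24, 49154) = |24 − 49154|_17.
d_17(24, 49154) = 1/4913

Step 1 — x − y = 24 − 49154 = -49130. Step 2 — v_17(-49130) = 3 (factor: -49130 = −(17^3 · 10); the sign does not affect v_p). Step 3 — |x − y|_17 = 17^{-3} = 1/4913.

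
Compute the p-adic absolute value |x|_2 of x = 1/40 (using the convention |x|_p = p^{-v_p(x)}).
|1/40|_2 = 8

Step 1 — compute v_2(x) by factoring powers of 2 out of the numerator and denominator: v_2(1/40) = -3. Step 2 — apply |x|_p = p^{-v_p(x)} = 2^{3} = 8.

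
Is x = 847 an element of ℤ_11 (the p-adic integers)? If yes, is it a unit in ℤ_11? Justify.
x ∈ ℤ_11 but not a unit; v_11(x) = 2 > 0

ℤ_11 = {x ∈ ℚ_11 : v_11(x) ≥ 0} and ℤ_11^× = {x ∈ ℤ_11 : v_11(x) = 0}. Here v_11(847) = v_11(num) − v_11(den) = 2; compare against these criteria.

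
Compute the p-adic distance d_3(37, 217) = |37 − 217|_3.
d_3(37, 217) = 1/9

Step 1 — x − y = 37 − 217 = -180. Step 2 — v_3(-180) = 2 (factor: -180 = −(3^2 · 20); the sign does not affect v_p). Step 3 — |x − y|_3 = 3^{-2} = 1/9.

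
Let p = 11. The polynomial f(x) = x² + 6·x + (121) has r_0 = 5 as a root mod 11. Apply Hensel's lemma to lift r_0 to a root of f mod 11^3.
r_2 = 236 (mod 1331)

Hensel: r_{i+1} = r_i − f(r_i)·(f′(r_i))^{-1} mod 11^{i+2}, f′(x) = 2x + 6. Iterate:
  r_0 = 5 (mod 11)
  r_1 = 115 (mod 121)
  r_2 = 236 (mod 1331)
Final: r = 236 satisfies f(r) ≡ 0 mod 11^3.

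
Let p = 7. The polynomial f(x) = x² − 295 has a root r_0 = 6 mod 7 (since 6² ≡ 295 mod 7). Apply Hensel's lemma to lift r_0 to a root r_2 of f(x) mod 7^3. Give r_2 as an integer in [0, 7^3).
r_2 = 195 (mod 343)

Hensel's recurrence: r_{i+1} = r_i − f(r_i)·(f′(r_i))^{-1} mod 7^{i+2}, with f′(x) = 2x. Iterate:
  r_0 = 6 (mod 7)
  r_1 = 48 (mod 49)
  r_2 = 195 (mod 343)
Final: r_2 = 195, and one checks f(r_2) ≡ 0 mod 7^3.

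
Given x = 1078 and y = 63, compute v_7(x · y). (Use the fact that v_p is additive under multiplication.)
v_7(67914) = 3

v_p(x) = 2 (factor: 1078 = 7^2 · 22); v_p(y) = 1 (factor: 63 = 7^1 · 9). Additivity: v_p(xy) = v_p(x) + v_p(y) = 2 + 1 = 3. (Direct check: xy = 67914 = 7^3 · (198).)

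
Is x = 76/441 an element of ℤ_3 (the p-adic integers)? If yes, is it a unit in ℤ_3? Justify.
x ∉ ℤ_3 (v_3(x) = -2 < 0)

ℤ_3 = {x ∈ ℚ_3 : v_3(x) ≥ 0} and ℤ_3^× = {x ∈ ℤ_3 : v_3(x) = 0}. Here v_3(76/441) = v_3(num) − v_3(den) = -2; compare against these criteria.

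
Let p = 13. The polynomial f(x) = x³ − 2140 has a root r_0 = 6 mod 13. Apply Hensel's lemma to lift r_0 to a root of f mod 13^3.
r_2 = 318 (mod 2197)

Hensel: r_{i+1} = r_i − f(r_i)/f′(r_i) mod 13^{i+2}, where f′(x) = 3x². Iterate:
  r_0 = 6 (mod 13)
  r_1 = 149 (mod 169)
  r_2 = 318 (mod 2197)
Final: r = 318 with f(r) ≡ 0 mod 13^3.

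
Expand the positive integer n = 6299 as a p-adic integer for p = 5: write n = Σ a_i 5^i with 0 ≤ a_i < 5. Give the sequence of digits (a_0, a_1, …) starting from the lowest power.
(a_0, a_1, …) = (4, 4, 1, 0, 0, 2)

Repeated division by 5 gives the digits low-to-high: 6299 = 4 + 4·5^1 + 1·5^2 + 2·5^5. Digit sequence: (4, 4, 1, 0, 0, 2).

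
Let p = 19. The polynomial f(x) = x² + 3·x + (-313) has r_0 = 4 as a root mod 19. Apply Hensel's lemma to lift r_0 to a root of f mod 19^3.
r_2 = 2360 (mod 6859)

Hensel: r_{i+1} = r_i − f(r_i)·(f′(r_i))^{-1} mod 19^{i+2}, f′(x) = 2x + 3. Iterate:
  r_0 = 4 (mod 19)
  r_1 = 194 (mod 361)
  r_2 = 2360 (mod 6859)
Final: r = 2360 satisfies f(r) ≡ 0 mod 19^3.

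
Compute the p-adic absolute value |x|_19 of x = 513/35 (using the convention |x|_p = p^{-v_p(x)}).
|513/35|_19 = 1/19

Step 1 — compute v_19(x) by factoring powers of 19 out of the numerator and denominator: v_19(513/35) = 1. Step 2 — apply |x|_p = p^{-v_p(x)} = 19^{-1} = 1/19.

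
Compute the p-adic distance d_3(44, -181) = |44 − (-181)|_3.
d_3(44, -181) = 1/9

Step 1 — x − y = 44 − (-181) = 225. Step 2 — v_3(225) = 2 (factor: 225 = (3^2 · 25); the sign does not affect v_p). Step 3 — |x − y|_3 = 3^{-2} = 1/9.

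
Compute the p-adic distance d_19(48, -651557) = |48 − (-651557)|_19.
d_19(48, -651557) = 1/130321

Step 1 — x − y = 48 − (-651557) = 651605. Step 2 — v_19(651605) = 4 (factor: 651605 = (19^4 · 5); the sign does not affect v_p). Step 3 — |x − y|_19 = 19^{-4} = 1/130321.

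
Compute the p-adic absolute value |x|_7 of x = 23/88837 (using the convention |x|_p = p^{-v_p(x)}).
|23/88837|_7 = 2401

Step 1 — compute v_7(x) by factoring powers of 7 out of the numerator and denominator: v_7(23/88837) = -4. Step 2 — apply |x|_p = p^{-v_p(x)} = 7^{4} = 2401.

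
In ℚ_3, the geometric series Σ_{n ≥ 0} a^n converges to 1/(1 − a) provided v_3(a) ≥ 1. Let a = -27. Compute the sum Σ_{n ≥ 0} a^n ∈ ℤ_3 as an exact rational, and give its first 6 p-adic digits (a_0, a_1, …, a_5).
Σ a^n = 1/(1 − a) = 1/28;  first 6 digits = (1, 0, 0, 2, 2, 2)

v_3(a) = 3 ≥ 1, so the series converges in ℤ_3 to 1/(1 − a) = 1/(1 − (-27)) = 1/28. Expand this rational in ℤ_3: compute digits iteratively via d_i = x_i mod 3, x_{i+1} = (x_i − d_i)/3. The first 6 digits are (1, 0, 0, 2, 2, 2).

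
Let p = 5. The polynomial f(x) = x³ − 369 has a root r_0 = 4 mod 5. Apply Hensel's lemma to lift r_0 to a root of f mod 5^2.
r_1 = 14 (mod 25)

Hensel: r_{i+1} = r_i − f(r_i)/f′(r_i) mod 5^{i+2}, where f′(x) = 3x². Iterate:
  r_0 = 4 (mod 5)
  r_1 = 14 (mod 25)
Final: r = 14 with f(r) ≡ 0 mod 5^2.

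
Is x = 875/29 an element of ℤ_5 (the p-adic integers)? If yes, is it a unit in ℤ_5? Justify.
x ∈ ℤ_5 but not a unit; v_5(x) = 3 > 0

ℤ_5 = {x ∈ ℚ_5 : v_5(x) ≥ 0} and ℤ_5^× = {x ∈ ℤ_5 : v_5(x) = 0}. Here v_5(875/29) = v_5(num) − v_5(den) = 3; compare against these criteria.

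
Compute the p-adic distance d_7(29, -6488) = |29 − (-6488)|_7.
d_7(29, -6488) = 1/343

Step 1 — x − y = 29 − (-6488) = 6517. Step 2 — v_7(6517) = 3 (factor: 6517 = (7^3 · 19); the sign does not affect v_p). Step 3 — |x − y|_7 = 7^{-3} = 1/343.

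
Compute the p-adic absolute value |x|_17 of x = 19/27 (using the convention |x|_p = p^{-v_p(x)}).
|19/27|_17 = 1

Step 1 — compute v_17(x) by factoring powers of 17 out of the numerator and denominator: v_17(19/27) = 0. Step 2 — apply |x|_p = p^{-v_p(x)} = 17^{0} = 1.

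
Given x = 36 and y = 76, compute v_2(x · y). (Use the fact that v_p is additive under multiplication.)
v_2(2736) = 4

v_p(x) = 2 (factor: 36 = 2^2 · 9); v_p(y) = 2 (factor: 76 = 2^2 · 19). Additivity: v_p(xy) = v_p(x) + v_p(y) = 2 + 2 = 4. (Direct check: xy = 2736 = 2^4 · (171).)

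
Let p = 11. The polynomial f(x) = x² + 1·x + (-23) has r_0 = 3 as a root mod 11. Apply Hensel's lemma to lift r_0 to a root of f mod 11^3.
r_2 = 1180 (mod 1331)

Hensel: r_{i+1} = r_i − f(r_i)·(f′(r_i))^{-1} mod 11^{i+2}, f′(x) = 2x + 1. Iterate:
  r_0 = 3 (mod 11)
  r_1 = 91 (mod 121)
  r_2 = 1180 (mod 1331)
Final: r = 1180 satisfies f(r) ≡ 0 mod 11^3.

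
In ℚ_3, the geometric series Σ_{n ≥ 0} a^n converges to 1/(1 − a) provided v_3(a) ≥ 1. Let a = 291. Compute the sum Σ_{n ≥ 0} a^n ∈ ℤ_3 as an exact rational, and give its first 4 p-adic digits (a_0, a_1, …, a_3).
Σ a^n = 1/(1 − a) = -1/290;  first 4 digits = (1, 1, 0, 1)

v_3(a) = 1 ≥ 1, so the series converges in ℤ_3 to 1/(1 − a) = 1/(1 − 291) = -1/290. Expand this rational in ℤ_3: compute digits iteratively via d_i = x_i mod 3, x_{i+1} = (x_i − d_i)/3. The first 4 digits are (1, 1, 0, 1).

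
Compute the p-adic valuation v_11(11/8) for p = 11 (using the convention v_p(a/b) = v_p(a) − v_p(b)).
v_11(11/8) = 1

Factor powers of 11 from the numerator and denominator of the reduced fraction: 11 = 11^1 · 1 and 8 = 11^0 · 8. Apply v_p(a/b) = v_p(a) − v_p(b): v_11(11/8) = 1 − 0 = 1.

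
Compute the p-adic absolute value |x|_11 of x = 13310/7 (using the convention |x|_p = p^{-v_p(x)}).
|13310/7|_11 = 1/1331

Step 1 — compute v_11(x) by factoring powers of 11 out of the numerator and denominator: v_11(13310/7) = 3. Step 2 — apply |x|_p = p^{-v_p(x)} = 11^{-3} = 1/1331.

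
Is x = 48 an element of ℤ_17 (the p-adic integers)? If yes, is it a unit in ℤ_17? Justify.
x ∈ ℤ_17^× (unit); v_17(x) = 0

ℤ_17 = {x ∈ ℚ_17 : v_17(x) ≥ 0} and ℤ_17^× = {x ∈ ℤ_17 : v_17(x) = 0}. Here v_17(48) = v_17(num) − v_17(den) = 0; compare against these criteria.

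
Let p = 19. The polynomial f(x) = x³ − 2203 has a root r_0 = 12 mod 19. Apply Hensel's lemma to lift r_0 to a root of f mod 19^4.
r_3 = 49735 (mod 130321)

Hensel: r_{i+1} = r_i − f(r_i)/f′(r_i) mod 19^{i+2}, where f′(x) = 3x². Iterate:
  r_0 = 12 (mod 19)
  r_1 = 278 (mod 361)
  r_2 = 1722 (mod 6859)
  r_3 = 49735 (mod 130321)
Final: r = 49735 with f(r) ≡ 0 mod 19^4.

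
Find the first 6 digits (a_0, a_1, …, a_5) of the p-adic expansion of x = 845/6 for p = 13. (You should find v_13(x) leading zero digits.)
(a_0, …, a_5) = (0, 0, 3, 2, 2, 2)

v_13(845/6) = 2, so a_0 = ... = a_1 = 0. Factor out: x = 13^2 · u with u = 5/6 a unit in ℤ_13. Expand u iteratively via a_{v+i} = u_i mod 13, u_{i+1} = (u_i − a_{v+i})/13:
  u_0 = 5/6;  a_2 = 3;  u_1 = (u_0 − 3)/13 = -1/6
  u_1 = -1/6;  a_3 = 2;  u_2 = (u_1 − 2)/13 = -1/6
  u_2 = -1/6;  a_4 = 2;  u_3 = (u_2 − 2)/13 = -1/6
  u_3 = -1/6;  a_5 = 2;  u_4 = (u_3 − 2)/13 = -1/6
Digits: (0, 0, 3, 2, 2, 2).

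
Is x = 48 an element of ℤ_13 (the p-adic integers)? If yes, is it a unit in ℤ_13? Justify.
x ∈ ℤ_13^× (unit); v_13(x) = 0

ℤ_13 = {x ∈ ℚ_13 : v_13(x) ≥ 0} and ℤ_13^× = {x ∈ ℤ_13 : v_13(x) = 0}. Here v_13(48) = v_13(num) − v_13(den) = 0; compare against these criteria.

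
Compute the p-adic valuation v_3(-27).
v_3(-27) = 3

v_3(n) is the largest exponent k such that 3^k divides n. Factor out: -27 = -3^3 · 1. (Sign doesn't affect v_p.) So v_3(-27) = 3.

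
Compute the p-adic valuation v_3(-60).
v_3(-60) = 1

v_3(n) is the largest exponent k such that 3^k divides n. Factor out: -60 = -3^1 · 20. (Sign doesn't affect v_p.) So v_3(-60) = 1.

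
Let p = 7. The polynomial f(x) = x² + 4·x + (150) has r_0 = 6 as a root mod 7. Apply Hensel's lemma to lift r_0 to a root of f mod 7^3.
r_2 = 97 (mod 343)

Hensel: r_{i+1} = r_i − f(r_i)·(f′(r_i))^{-1} mod 7^{i+2}, f′(x) = 2x + 4. Iterate:
  r_0 = 6 (mod 7)
  r_1 = 48 (mod 49)
  r_2 = 97 (mod 343)
Final: r = 97 satisfies f(r) ≡ 0 mod 7^3.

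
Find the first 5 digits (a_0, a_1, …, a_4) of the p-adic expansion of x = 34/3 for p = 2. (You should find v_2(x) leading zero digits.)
(a_0, …, a_4) = (0, 1, 1, 0, 1)

v_2(34/3) = 1, so a_0 = ... = a_0 = 0. Factor out: x = 2^1 · u with u = 17/3 a unit in ℤ_2. Expand u iteratively via a_{v+i} = u_i mod 2, u_{i+1} = (u_i − a_{v+i})/2:
  u_0 = 17/3;  a_1 = 1;  u_1 = (u_0 − 1)/2 = 7/3
  u_1 = 7/3;  a_2 = 1;  u_2 = (u_1 − 1)/2 = 2/3
  u_2 = 2/3;  a_3 = 0;  u_3 = (u_2 − 0)/2 = 1/3
  u_3 = 1/3;  a_4 = 1;  u_4 = (u_3 − 1)/2 = -1/3
Digits: (0, 1, 1, 0, 1).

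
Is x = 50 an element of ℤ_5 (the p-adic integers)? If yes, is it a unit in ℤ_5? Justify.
x ∈ ℤ_5 but not a unit; v_5(x) = 2 > 0

ℤ_5 = {x ∈ ℚ_5 : v_5(x) ≥ 0} and ℤ_5^× = {x ∈ ℤ_5 : v_5(x) = 0}. Here v_5(50) = v_5(num) − v_5(den) = 2; compare against these criteria.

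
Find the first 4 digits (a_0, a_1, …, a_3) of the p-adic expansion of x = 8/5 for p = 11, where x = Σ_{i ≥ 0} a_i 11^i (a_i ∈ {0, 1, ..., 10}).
(a_0, …, a_3) = (6, 4, 4, 4)

v_11(8/5) = 0 (numerator and denominator both coprime to 11), so x ∈ ℤ_11^×. Compute digits iteratively via a_i = x_i mod 11, x_{i+1} = (x_i − a_i)/11, with x_0 = x:
  x_0 = 8/5;  a_0 = 6;  x_1 = (x_0 − 6)/11 = -2/5
  x_1 = -2/5;  a_1 = 4;  x_2 = (x_1 − 4)/11 = -2/5
  x_2 = -2/5;  a_2 = 4;  x_3 = (x_2 − 4)/11 = -2/5
  x_3 = -2/5;  a_3 = 4;  x_4 = (x_3 − 4)/11 = -2/5
Digits: (6, 4, 4, 4).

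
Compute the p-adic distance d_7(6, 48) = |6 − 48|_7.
d_7(6, 48) = 1/7

Step 1 — x − y = 6 − 48 = -42. Step 2 — v_7(-42) = 1 (factor: -42 = −(7^1 · 6); the sign does not affect v_p). Step 3 — |x − y|_7 = 7^{-1} = 1/7.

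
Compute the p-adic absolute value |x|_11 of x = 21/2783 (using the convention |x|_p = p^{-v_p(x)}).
|21/2783|_11 = 121

Step 1 — compute v_11(x) by factoring powers of 11 out of the numerator and denominator: v_11(21/2783) = -2. Step 2 — apply |x|_p = p^{-v_p(x)} = 11^{2} = 121.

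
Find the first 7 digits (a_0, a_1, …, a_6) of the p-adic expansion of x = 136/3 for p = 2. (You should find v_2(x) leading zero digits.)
(a_0, …, a_6) = (0, 0, 0, 1, 1, 0, 1)

v_2(136/3) = 3, so a_0 = ... = a_2 = 0. Factor out: x = 2^3 · u with u = 17/3 a unit in ℤ_2. Expand u iteratively via a_{v+i} = u_i mod 2, u_{i+1} = (u_i − a_{v+i})/2:
  u_0 = 17/3;  a_3 = 1;  u_1 = (u_0 − 1)/2 = 7/3
  u_1 = 7/3;  a_4 = 1;  u_2 = (u_1 − 1)/2 = 2/3
  u_2 = 2/3;  a_5 = 0;  u_3 = (u_2 − 0)/2 = 1/3
  u_3 = 1/3;  a_6 = 1;  u_4 = (u_3 − 1)/2 = -1/3
Digits: (0, 0, 0, 1, 1, 0, 1).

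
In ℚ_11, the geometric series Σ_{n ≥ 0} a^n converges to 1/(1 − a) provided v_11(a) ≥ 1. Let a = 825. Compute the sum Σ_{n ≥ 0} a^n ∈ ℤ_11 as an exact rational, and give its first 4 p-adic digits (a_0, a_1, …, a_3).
Σ a^n = 1/(1 − a) = -1/824;  first 4 digits = (1, 9, 10, 8)

v_11(a) = 1 ≥ 1, so the series converges in ℤ_11 to 1/(1 − a) = 1/(1 − 825) = -1/824. Expand this rational in ℤ_11: compute digits iteratively via d_i = x_i mod 11, x_{i+1} = (x_i − d_i)/11. The first 4 digits are (1, 9, 10, 8).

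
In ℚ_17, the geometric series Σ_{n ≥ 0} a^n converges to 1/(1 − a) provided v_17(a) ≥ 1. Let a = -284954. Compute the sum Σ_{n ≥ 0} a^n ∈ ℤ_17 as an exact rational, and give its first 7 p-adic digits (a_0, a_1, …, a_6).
Σ a^n = 1/(1 − a) = 1/284955;  first 7 digits = (1, 0, 0, 10, 13, 16, 14)

v_17(a) = 3 ≥ 1, so the series converges in ℤ_17 to 1/(1 − a) = 1/(1 − (-284954)) = 1/284955. Expand this rational in ℤ_17: compute digits iteratively via d_i = x_i mod 17, x_{i+1} = (x_i − d_i)/17. The first 7 digits are (1, 0, 0, 10, 13, 16, 14).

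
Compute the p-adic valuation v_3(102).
v_3(102) = 1

v_3(n) is the largest exponent k such that 3^k divides n. Factor out: 102 = 3^1 · 34. (Sign doesn't affect v_p.) So v_3(102) = 1.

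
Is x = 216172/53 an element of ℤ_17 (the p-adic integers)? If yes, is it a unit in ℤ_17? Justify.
x ∈ ℤ_17 but not a unit; v_17(x) = 3 > 0

ℤ_17 = {x ∈ ℚ_17 : v_17(x) ≥ 0} and ℤ_17^× = {x ∈ ℤ_17 : v_17(x) = 0}. Here v_17(216172/53) = v_17(num) − v_17(den) = 3; compare against these criteria.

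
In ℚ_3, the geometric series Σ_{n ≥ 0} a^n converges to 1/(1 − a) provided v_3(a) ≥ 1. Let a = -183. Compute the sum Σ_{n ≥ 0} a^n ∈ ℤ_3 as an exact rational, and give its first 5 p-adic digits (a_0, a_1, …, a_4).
Σ a^n = 1/(1 − a) = 1/184;  first 5 digits = (1, 2, 1, 2, 0)

v_3(a) = 1 ≥ 1, so the series converges in ℤ_3 to 1/(1 − a) = 1/(1 − (-183)) = 1/184. Expand this rational in ℤ_3: compute digits iteratively via d_i = x_i mod 3, x_{i+1} = (x_i − d_i)/3. The first 5 digits are (1, 2, 1, 2, 0).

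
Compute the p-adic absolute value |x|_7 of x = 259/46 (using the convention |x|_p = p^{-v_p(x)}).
|259/46|_7 = 1/7

Step 1 — compute v_7(x) by factoring powers of 7 out of the numerator and denominator: v_7(259/46) = 1. Step 2 — apply |x|_p = p^{-v_p(x)} = 7^{-1} = 1/7.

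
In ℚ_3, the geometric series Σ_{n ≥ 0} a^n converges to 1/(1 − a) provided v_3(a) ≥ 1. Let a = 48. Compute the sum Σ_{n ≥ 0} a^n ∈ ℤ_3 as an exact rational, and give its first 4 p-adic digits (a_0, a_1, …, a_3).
Σ a^n = 1/(1 − a) = -1/47;  first 4 digits = (1, 1, 0, 1)

v_3(a) = 1 ≥ 1, so the series converges in ℤ_3 to 1/(1 − a) = 1/(1 − 48) = -1/47. Expand this rational in ℤ_3: compute digits iteratively via d_i = x_i mod 3, x_{i+1} = (x_i − d_i)/3. The first 4 digits are (1, 1, 0, 1).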